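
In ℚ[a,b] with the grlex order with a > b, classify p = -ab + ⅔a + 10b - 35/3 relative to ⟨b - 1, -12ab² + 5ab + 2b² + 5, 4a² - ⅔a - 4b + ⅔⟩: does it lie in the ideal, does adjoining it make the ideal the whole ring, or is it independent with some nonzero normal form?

First compute the reduced Gröbner basis of I by Buchberger's algorithm.
f_1 = b - 1, LT = b.
f_2 = -12ab² + 5ab + 2b² + 5, LT = ab².
f_3 = 4a² - ⅔a - 4b + ⅔, LT = a².

S(f_1,f_2): lcm = ab². S = -7/12ab + ⅙b² + 5/12.
  leading term ab: subtract (-7/12a)·f_1 from -7/12ab + ⅙b² + 5/12 → ⅙b² - 7/12a + 5/12
  leading term b²: subtract (⅙b)·f_1 from ⅙b² - 7/12a + 5/12 → -7/12a + ⅙b + 5/12
  leading term a: no divisor's leading term divides it; move -7/12a to the remainder.
  leading term b: subtract (⅙)·f_1 from ⅙b + 5/12 → 7/12
  leading term 1: no divisor's leading term divides it; move 7/12 to the remainder.
  remainder -7/12a + 7/12 ≠ 0; add h_4 = -7/12a + 7/12 to the basis.

S(f_1,f_3): leading monomials are coprime, so the S-polynomial reduces to 0 (Buchberger's first criterion).
S(f_2,f_3): lcm = a²b². S = -5/12a²b + b³ - ⅙b² - 5/12a.
  leading term a²b: subtract (-5/12a²)·f_1 from -5/12a²b + b³ - ⅙b² - 5/12a → b³ - 5/12a² - ⅙b² - 5/12a
  leading term b³: subtract (b²)·f_1 from b³ - 5/12a² - ⅙b² - 5/12a → -5/12a² + ⅚b² - 5/12a
  leading term a²: subtract (-5/48)·f_3 from -5/12a² + ⅚b² - 5/12a → ⅚b² - 35/72a - 5/12b + 5/72
  leading term b²: subtract (⅚b)·f_1 from ⅚b² - 35/72a - 5/12b + 5/72 → -35/72a + 5/12b + 5/72
  leading term a: subtract (⅚)·h_4 from -35/72a + 5/12b + 5/72 → 5/12b - 5/12
  leading term b: subtract (5/12)·f_1 from 5/12b - 5/12 → 0
  remainder 0.

S(f_1,h_4): leading monomials are coprime, so the S-polynomial reduces to 0 (Buchberger's first criterion).
S(f_2,h_4): lcm = ab². S = -5/12ab + ⅚b² - 5/12.
  leading term ab: subtract (-5/12a)·f_1 from -5/12ab + ⅚b² - 5/12 → ⅚b² - 5/12a - 5/12
  leading term b²: subtract (⅚b)·f_1 from ⅚b² - 5/12a - 5/12 → -5/12a + ⅚b - 5/12
  leading term a: subtract (5/7)·h_4 from -5/12a + ⅚b - 5/12 → ⅚b - ⅚
  leading term b: subtract (⅚)·f_1 from ⅚b - ⅚ → 0
  remainder 0.

S(f_3,h_4): lcm = a². S = ⅚a - b + ⅙.
  leading term a: subtract (-10/7)·h_4 from ⅚a - b + ⅙ → -b + 1
  leading term b: subtract (-1)·f_1 from -b + 1 → 0
  remainder 0.

Every S-polynomial of the final basis reduces to 0, so we have a Gröbner basis.
Inter-reduce: drop elements whose leading term is divisible by another's, tail-reduce, and make monic.
Reduced Gröbner basis: {a - 1, b - 1}.
Label its elements g_1 = a - 1, g_2 = b - 1.

Reduce p = -ab + ⅔a + 10b - 35/3 modulo G:
  leading term ab: subtract (-b)·g_1 from -ab + ⅔a + 10b - 35/3 → ⅔a + 9b - 35/3
  leading term a: subtract (⅔)·g_1 from ⅔a + 9b - 35/3 → 9b - 11
  leading term b: subtract (9)·g_2 from 9b - 11 → -2
  leading term 1: no divisor's leading term divides it; move -2 to the remainder.
  normal form = -2.
The normal form is nonzero, so p ∉ I. Since p minus its normal form lies in I, I + (p) = I + (r) where r = -2; decide whether this ideal is the whole ring.
Here r = -2 is a nonzero constant, hence a unit: 1 ∈ I + (p), the Gröbner basis of I + (p) is {1}, and the enlarged system has no common solution — adjoining p is inconsistent.

Adjoining -ab + ⅔a + 10b - 35/3 makes the ideal the whole ring: the system is inconsistent.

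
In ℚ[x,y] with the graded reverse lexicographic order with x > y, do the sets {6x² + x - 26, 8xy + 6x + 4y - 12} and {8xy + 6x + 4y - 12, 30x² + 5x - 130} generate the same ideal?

Yes, the ideals are equal.

Equality of ideals is decidable: compute both reduced Gröbner bases (unique for the ordering) and check whether they agree.
Buchberger on the first generating set:
f_1 = 6x² + x - 26, LT = x².
f_2 = 8xy + 6x + 4y - 12, LT = xy.

S(f_1,f_2): lcm = x²y. S = -¾x² - ⅓xy + 3/2x - 13/3y.
  leading term x²: subtract (-⅛)·f_1 from -¾x² - ⅓xy + 3/2x - 13/3y → -⅓xy + 13/8x - 13/3y - 13/4
  leading term xy: subtract (-1/24)·f_2 from -⅓xy + 13/8x - 13/3y - 13/4 → 15/8x - 25/6y - 15/4
  leading term x: no divisor's leading term divides it; move 15/8x to the remainder.
  leading term y: no divisor's leading term divides it; move -25/6y to the remainder.
  leading term 1: no divisor's leading term divides it; move -15/4 to the remainder.
  remainder 15/8x - 25/6y - 15/4 ≠ 0; add g_3 = 15/8x - 25/6y - 15/4 to the basis.

S(f_1,g_3): lcm = x². S = 20/9xy + 13/6x - 13/3.
  leading term xy: subtract (5/18)·f_2 from 20/9xy + 13/6x - 13/3 → ½x - 10/9y - 1
  leading term x: subtract (4/15)·g_3 from ½x - 10/9y - 1 → 0
  remainder 0.

S(f_2,g_3): lcm = xy. S = 20/9y² + ¾x + 5/2y - 3/2.
  leading term y²: no divisor's leading term divides it; move 20/9y² to the remainder.
  leading term x: subtract (⅖)·g_3 from ¾x + 5/2y - 3/2 → 25/6y
  leading term y: no divisor's leading term divides it; move 25/6y to the remainder.
  remainder 20/9y² + 25/6y ≠ 0; add g_4 = 20/9y² + 25/6y to the basis.

S(f_1,g_4): leading monomials are coprime, so the S-polynomial reduces to 0 (Buchberger's first criterion).
S(f_2,g_4): lcm = xy². S = -9/8xy + ½y² - 3/2y.
  leading term xy: subtract (-9/64)·f_2 from -9/8xy + ½y² - 3/2y → ½y² + 27/32x - 15/16y - 27/16
  leading term y²: subtract (9/40)·g_4 from ½y² + 27/32x - 15/16y - 27/16 → 27/32x - 15/8y - 27/16
  leading term x: subtract (9/20)·g_3 from 27/32x - 15/8y - 27/16 → 0
  remainder 0.

S(g_3,g_4): leading monomials are coprime, so the S-polynomial reduces to 0 (Buchberger's first criterion).
Every S-polynomial of the final basis reduces to 0, so we have a Gröbner basis.
Inter-reduce: drop elements whose leading term is divisible by another's, tail-reduce, and make monic.
Reduced Gröbner basis: {y² + 15/8y, x - 20/9y - 2}.

Buchberger on the second generating set:
h_1 = 8xy + 6x + 4y - 12, LT = xy.
h_2 = 30x² + 5x - 130, LT = x².

S(h_1,h_2): lcm = x²y. S = ¾x² + ⅓xy - 3/2x + 13/3y.
  leading term x²: subtract (1/40)·h_2 from ¾x² + ⅓xy - 3/2x + 13/3y → ⅓xy - 13/8x + 13/3y + 13/4
  leading term xy: subtract (1/24)·h_1 from ⅓xy - 13/8x + 13/3y + 13/4 → -15/8x + 25/6y + 15/4
  leading term x: no divisor's leading term divides it; move -15/8x to the remainder.
  leading term y: no divisor's leading term divides it; move 25/6y to the remainder.
  leading term 1: no divisor's leading term divides it; move 15/4 to the remainder.
  remainder -15/8x + 25/6y + 15/4 ≠ 0; add k_3 = -15/8x + 25/6y + 15/4 to the basis.

S(h_1,k_3): lcm = xy. S = 20/9y² + ¾x + 5/2y - 3/2.
  leading term y²: no divisor's leading term divides it; move 20/9y² to the remainder.
  leading term x: subtract (-⅖)·k_3 from ¾x + 5/2y - 3/2 → 25/6y
  leading term y: no divisor's leading term divides it; move 25/6y to the remainder.
  remainder 20/9y² + 25/6y ≠ 0; add k_4 = 20/9y² + 25/6y to the basis.

S(h_2,k_3): lcm = x². S = 20/9xy + 13/6x - 13/3.
  leading term xy: subtract (5/18)·h_1 from 20/9xy + 13/6x - 13/3 → ½x - 10/9y - 1
  leading term x: subtract (-4/15)·k_3 from ½x - 10/9y - 1 → 0
  remainder 0.

S(h_1,k_4): lcm = xy². S = -9/8xy + ½y² - 3/2y.
  leading term xy: subtract (-9/64)·h_1 from -9/8xy + ½y² - 3/2y → ½y² + 27/32x - 15/16y - 27/16
  leading term y²: subtract (9/40)·k_4 from ½y² + 27/32x - 15/16y - 27/16 → 27/32x - 15/8y - 27/16
  leading term x: subtract (-9/20)·k_3 from 27/32x - 15/8y - 27/16 → 0
  remainder 0.

S(h_2,k_4): leading monomials are coprime, so the S-polynomial reduces to 0 (Buchberger's first criterion).
S(k_3,k_4): leading monomials are coprime, so the S-polynomial reduces to 0 (Buchberger's first criterion).
Every S-polynomial of the final basis reduces to 0, so we have a Gröbner basis.
Inter-reduce: drop elements whose leading term is divisible by another's, tail-reduce, and make monic.
Reduced Gröbner basis: {y² + 15/8y, x - 20/9y - 2}.

Same reduced basis, so the two generating sets span the same ideal.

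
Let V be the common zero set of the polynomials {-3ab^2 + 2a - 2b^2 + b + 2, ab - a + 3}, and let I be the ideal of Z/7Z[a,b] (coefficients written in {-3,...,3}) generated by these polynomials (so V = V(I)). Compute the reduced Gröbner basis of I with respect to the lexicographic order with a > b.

f_1 = -3ab^2 + 2a - 2b^2 + b + 2, LT = ab^2.
f_2 = ab - a + 3, LT = ab.

S(f_1,f_2): lcm = ab^2. S = ab - 3a + 3b^2 - b - 3.
  leading term ab: subtract (1)·f_2 from ab - 3a + 3b^2 - b - 3 → -2a + 3b^2 - b + 1
  leading term a: no divisor's leading term divides it; move -2a to the remainder.
  leading term b^2: no divisor's leading term divides it; move 3b^2 to the remainder.
  leading term b: no divisor's leading term divides it; move -b to the remainder.
  leading term 1: no divisor's leading term divides it; move 1 to the remainder.
  remainder -2a + 3b^2 - b + 1 ≠ 0; add g_3 = -2a + 3b^2 - b + 1 to the basis.

S(f_1,g_3): lcm = ab^2. S = -3a - 2b^4 + 3b^3 + 2b - 3.
  leading term a: subtract (-2)·g_3 from -3a - 2b^4 + 3b^3 + 2b - 3 → -2b^4 + 3b^3 - b^2 - 1
  leading term b^4: no divisor's leading term divides it; move -2b^4 to the remainder.
  leading term b^3: no divisor's leading term divides it; move 3b^3 to the remainder.
  leading term b^2: no divisor's leading term divides it; move -b^2 to the remainder.
  leading term 1: no divisor's leading term divides it; move -1 to the remainder.
  remainder -2b^4 + 3b^3 - b^2 - 1 ≠ 0; add g_4 = -2b^4 + 3b^3 - b^2 - 1 to the basis.

S(f_2,g_3): lcm = ab. S = -a - 2b^3 + 3b^2 - 3b + 3.
  leading term a: subtract (-3)·g_3 from -a - 2b^3 + 3b^2 - 3b + 3 → -2b^3 - 2b^2 + b - 1
  leading term b^3: no divisor's leading term divides it; move -2b^3 to the remainder.
  leading term b^2: no divisor's leading term divides it; move -2b^2 to the remainder.
  leading term b: no divisor's leading term divides it; move b to the remainder.
  leading term 1: no divisor's leading term divides it; move -1 to the remainder.
  remainder -2b^3 - 2b^2 + b - 1 ≠ 0; add g_5 = -2b^3 - 2b^2 + b - 1 to the basis.

S(f_1,g_4): lcm = ab^4. S = -2ab^3 + 3a + 3b^4 + 2b^3 - 3b^2.
  leading term ab^3: subtract (3b)·f_1 from -2ab^3 + 3a + 3b^4 + 2b^3 - 3b^2 → ab + 3a + 3b^4 + b^3 + b^2 + b
  leading term ab: subtract (1)·f_2 from ab + 3a + 3b^4 + b^3 + b^2 + b → -3a + 3b^4 + b^3 + b^2 + b - 3
  leading term a: subtract (-2)·g_3 from -3a + 3b^4 + b^3 + b^2 + b - 3 → 3b^4 + b^3 - b - 1
  leading term b^4: subtract (2)·g_4 from 3b^4 + b^3 - b - 1 → 2b^3 + 2b^2 - b + 1
  leading term b^3: subtract (-1)·g_5 from 2b^3 + 2b^2 - b + 1 → 0
  remainder 0.

S(f_2,g_4): lcm = ab^4. S = -3ab^3 + 3ab^2 + 3a + 3b^3.
  leading term ab^3: subtract (b)·f_1 from -3ab^3 + 3ab^2 + 3a + 3b^3 → 3ab^2 - 2ab + 3a - 2b^3 - b^2 - 2b
  leading term ab^2: subtract (-1)·f_1 from 3ab^2 - 2ab + 3a - 2b^3 - b^2 - 2b → -2ab - 2a - 2b^3 - 3b^2 - b + 2
  leading term ab: subtract (-2)·f_2 from -2ab - 2a - 2b^3 - 3b^2 - b + 2 → 3a - 2b^3 - 3b^2 - b + 1
  leading term a: subtract (2)·g_3 from 3a - 2b^3 - 3b^2 - b + 1 → -2b^3 - 2b^2 + b - 1
  leading term b^3: subtract (1)·g_5 from -2b^3 - 2b^2 + b - 1 → 0
  remainder 0.

S(g_3,g_4): leading monomials are coprime, so the S-polynomial reduces to 0 (Buchberger's first criterion).
S(f_1,g_5): lcm = ab^3. S = -ab^2 + ab + 3a + 3b^3 + 2b^2 - 3b.
  leading term ab^2: subtract (-2)·f_1 from -ab^2 + ab + 3a + 3b^3 + 2b^2 - 3b → ab + 3b^3 - 2b^2 - b - 3
  leading term ab: subtract (1)·f_2 from ab + 3b^3 - 2b^2 - b - 3 → a + 3b^3 - 2b^2 - b + 1
  leading term a: subtract (3)·g_3 from a + 3b^3 - 2b^2 - b + 1 → 3b^3 + 3b^2 + 2b - 2
  leading term b^3: subtract (2)·g_5 from 3b^3 + 3b^2 + 2b - 2 → 0
  remainder 0.

S(f_2,g_5): lcm = ab^3. S = -2ab^2 - 3ab + 3a + 3b^2.
  leading term ab^2: subtract (3)·f_1 from -2ab^2 - 3ab + 3a + 3b^2 → -3ab - 3a + 2b^2 - 3b + 1
  leading term ab: subtract (-3)·f_2 from -3ab - 3a + 2b^2 - 3b + 1 → a + 2b^2 - 3b + 3
  leading term a: subtract (3)·g_3 from a + 2b^2 - 3b + 3 → 0
  remainder 0.

S(g_3,g_5): leading monomials are coprime, so the S-polynomial reduces to 0 (Buchberger's first criterion).
S(g_4,g_5): lcm = b^4. S = b^3 + b^2 + 3b - 3.
  leading term b^3: subtract (3)·g_5 from b^3 + b^2 + 3b - 3 → 0
  remainder 0.

Every S-polynomial of the final basis reduces to 0, so we have a Gröbner basis.
Inter-reduce: drop elements whose leading term is divisible by another's, tail-reduce, and make monic.

G = {a + 2b^2 - 3b + 3, b^3 + b^2 + 3b - 3}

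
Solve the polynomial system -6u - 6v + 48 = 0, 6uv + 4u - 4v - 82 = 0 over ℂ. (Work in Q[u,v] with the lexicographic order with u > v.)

{(19/3, 5/3), (3, 5)}

Compute a lex Gröbner basis by Buchberger's algorithm.
f_1 = -6u - 6v + 48, LT = u.
f_2 = 6uv + 4u - 4v - 82, LT = uv.

S(f_1,f_2): lcm = uv. S = -2/3u + v^2 - 22/3v + 41/3.
  leading term u: subtract (1/9)·f_1 from -2/3u + v^2 - 22/3v + 41/3 → v^2 - 20/3v + 25/3
  leading term v^2: no divisor's leading term divides it; move v^2 to the remainder.
  leading term v: no divisor's leading term divides it; move -20/3v to the remainder.
  leading term 1: no divisor's leading term divides it; move 25/3 to the remainder.
  remainder v^2 - 20/3v + 25/3 ≠ 0; add h_3 = v^2 - 20/3v + 25/3 to the basis.

The other S-polynomials (S(f_1,h_3), S(f_2,h_3)) all reduce to 0 modulo the current basis, so we have a Gröbner basis.
Inter-reduce: drop elements whose leading term is divisible by another's, tail-reduce, and make monic.
Reduced Gröbner basis: {u + v - 8, v^2 - 20/3v + 25/3}.

Since the basis is lex-ordered, v^2 - 20/3v + 25/3 is univariate in v. Its roots are {5/3, 5}. Back-substituting each root into the other basis elements fixes the other coordinates.
  v = 5/3: the earlier basis element becomes u - 19/3 = 0, giving u = 19/3 — point (19/3, 5/3).
  v = 5: the earlier basis element becomes u - 3 = 0, giving u = 3 — point (3, 5).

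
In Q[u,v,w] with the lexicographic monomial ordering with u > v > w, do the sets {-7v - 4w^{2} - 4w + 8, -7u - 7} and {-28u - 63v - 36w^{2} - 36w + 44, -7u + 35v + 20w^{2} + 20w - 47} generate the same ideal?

Equality of ideals is decidable: compute both reduced Gröbner bases (unique for the ordering) and check whether they agree.
Buchberger on the first generating set:
f_1 = -7v - 4w^{2} - 4w + 8, LT = v.
f_2 = -7u - 7, LT = u.

The S-polynomials (S(f_1,f_2)) all reduce to 0 modulo the current basis, so we have a Gröbner basis.
Inter-reduce: drop elements whose leading term is divisible by another's, tail-reduce, and make monic.
Reduced Gröbner basis: {u + 1, v + \tfrac{4}{7}w^{2} + \tfrac{4}{7}w - \tfrac{8}{7}}.

Buchberger on the second generating set:
h_1 = -28u - 63v - 36w^{2} - 36w + 44, LT = u.
h_2 = -7u + 35v + 20w^{2} + 20w - 47, LT = u.

S(h_1,h_2): lcm = u. S = \tfrac{29}{4}v + \tfrac{29}{7}w^{2} + \tfrac{29}{7}w - \tfrac{58}{7}.
  leading term v: no divisor's leading term divides it; move \tfrac{29}{4}v to the remainder.
  leading term w^{2}: no divisor's leading term divides it; move \tfrac{29}{7}w^{2} to the remainder.
  leading term w: no divisor's leading term divides it; move \tfrac{29}{7}w to the remainder.
  leading term 1: no divisor's leading term divides it; move -\tfrac{58}{7} to the remainder.
  remainder \tfrac{29}{4}v + \tfrac{29}{7}w^{2} + \tfrac{29}{7}w - \tfrac{58}{7} ≠ 0; add k_3 = \tfrac{29}{4}v + \tfrac{29}{7}w^{2} + \tfrac{29}{7}w - \tfrac{58}{7} to the basis.

The other S-polynomials (S(h_1,k_3), S(h_2,k_3)) all reduce to 0 modulo the current basis, so we have a Gröbner basis.
Inter-reduce: drop elements whose leading term is divisible by another's, tail-reduce, and make monic.
Reduced Gröbner basis: {u + 1, v + \tfrac{4}{7}w^{2} + \tfrac{4}{7}w - \tfrac{8}{7}}.

The two bases agree; hence the ideals are identical.
The same test decides containment: I ⊆ J iff every generator of I reduces to 0 modulo a Gröbner basis of J.

Yes, the ideals are equal.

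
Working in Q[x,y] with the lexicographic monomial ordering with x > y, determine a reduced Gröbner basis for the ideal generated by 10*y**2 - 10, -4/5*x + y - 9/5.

G = {x - 5/4*y + 9/4, y**2 - 1}

f_1 = 10*y**2 - 10, LT = y**2.
f_2 = -4/5*x + y - 9/5, LT = x.

The S-polynomials (S(f_1,f_2)) all reduce to 0 modulo the current basis, so we have a Gröbner basis.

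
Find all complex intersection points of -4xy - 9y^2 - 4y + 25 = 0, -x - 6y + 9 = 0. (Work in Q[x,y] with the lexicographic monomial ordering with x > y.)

Compute a lex Gröbner basis by Buchberger's algorithm.
f_1 = -4xy - 9y^2 - 4y + 25, LT = xy.
f_2 = -x - 6y + 9, LT = x.

S(f_1,f_2): lcm = xy. S = -15/4y^2 + 10y - 25/4.
  leading term y^2: no divisor's leading term divides it; move -15/4y^2 to the remainder.
  leading term y: no divisor's leading term divides it; move 10y to the remainder.
  leading term 1: no divisor's leading term divides it; move -25/4 to the remainder.
  remainder -15/4y^2 + 10y - 25/4 ≠ 0; add h_3 = -15/4y^2 + 10y - 25/4 to the basis.

S(f_1,h_3): lcm = xy^2. S = 8/3xy - 5/3x + 9/4y^3 + y^2 - 25/4y.
  leading term xy: subtract (-2/3)·f_1 from 8/3xy - 5/3x + 9/4y^3 + y^2 - 25/4y → -5/3x + 9/4y^3 - 5y^2 - 107/12y + 50/3
  leading term x: subtract (5/3)·f_2 from -5/3x + 9/4y^3 - 5y^2 - 107/12y + 50/3 → 9/4y^3 - 5y^2 + 13/12y + 5/3
  leading term y^3: subtract (-3/5y)·h_3 from 9/4y^3 - 5y^2 + 13/12y + 5/3 → y^2 - 8/3y + 5/3
  leading term y^2: subtract (-4/15)·h_3 from y^2 - 8/3y + 5/3 → 0
  remainder 0.

S(f_2,h_3): leading monomials are coprime, so the S-polynomial reduces to 0 (Buchberger's first criterion).
Every S-polynomial of the final basis reduces to 0, so we have a Gröbner basis.
Inter-reduce: drop elements whose leading term is divisible by another's, tail-reduce, and make monic.
Reduced Gröbner basis: {x + 6y - 9, y^2 - 8/3y + 5/3}.

Since the basis is lex-ordered, y^2 - 8/3y + 5/3 is univariate in y. Its roots are {1, 5/3}. Back-substituting each root into the other basis elements fixes the other coordinates.
  y = 1: the earlier basis element becomes x - 3 = 0, giving x = 3 — point (3, 1).
  y = 5/3: the earlier basis element becomes x + 1 = 0, giving x = -1 — point (-1, 5/3).
Each listed point satisfies every original equation (direct substitution).

{(3, 1), (-1, 5/3)}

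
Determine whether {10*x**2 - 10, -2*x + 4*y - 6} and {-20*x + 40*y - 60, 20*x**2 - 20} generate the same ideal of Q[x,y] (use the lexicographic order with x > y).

Yes, the ideals are equal.

Two ideals are equal iff their reduced Gröbner bases coincide (the reduced basis is unique for a fixed ordering).
Buchberger on the first generating set:
f_1 = 10*x**2 - 10, LT = x**2.
f_2 = -2*x + 4*y - 6, LT = x.

S(f_1,f_2): lcm = x**2. S = 2*x*y - 3*x - 1.
  leading term x*y: subtract (-y)·f_2 from 2*x*y - 3*x - 1 → -3*x + 4*y**2 - 6*y - 1
  leading term x: subtract (3/2)·f_2 from -3*x + 4*y**2 - 6*y - 1 → 4*y**2 - 12*y + 8
  leading term y**2: no divisor's leading term divides it; move 4*y**2 to the remainder.
  leading term y: no divisor's leading term divides it; move -12*y to the remainder.
  leading term 1: no divisor's leading term divides it; move 8 to the remainder.
  remainder 4*y**2 - 12*y + 8 ≠ 0; add g_3 = 4*y**2 - 12*y + 8 to the basis.

The other S-polynomials (S(f_1,g_3), S(f_2,g_3)) all reduce to 0 modulo the current basis, so we have a Gröbner basis.
Inter-reduce: drop elements whose leading term is divisible by another's, tail-reduce, and make monic.
Reduced Gröbner basis: {x - 2*y + 3, y**2 - 3*y + 2}.

Buchberger on the second generating set:
h_1 = -20*x + 40*y - 60, LT = x.
h_2 = 20*x**2 - 20, LT = x**2.

S(h_1,h_2): lcm = x**2. S = -2*x*y + 3*x + 1.
  leading term x*y: subtract (1/10*y)·h_1 from -2*x*y + 3*x + 1 → 3*x - 4*y**2 + 6*y + 1
  leading term x: subtract (-3/20)·h_1 from 3*x - 4*y**2 + 6*y + 1 → -4*y**2 + 12*y - 8
  leading term y**2: no divisor's leading term divides it; move -4*y**2 to the remainder.
  leading term y: no divisor's leading term divides it; move 12*y to the remainder.
  leading term 1: no divisor's leading term divides it; move -8 to the remainder.
  remainder -4*y**2 + 12*y - 8 ≠ 0; add k_3 = -4*y**2 + 12*y - 8 to the basis.

The other S-polynomials (S(h_1,k_3), S(h_2,k_3)) all reduce to 0 modulo the current basis, so we have a Gröbner basis.
Inter-reduce: drop elements whose leading term is divisible by another's, tail-reduce, and make monic.
Reduced Gröbner basis: {x - 2*y + 3, y**2 - 3*y + 2}.

These coincide, so the ideals are equal.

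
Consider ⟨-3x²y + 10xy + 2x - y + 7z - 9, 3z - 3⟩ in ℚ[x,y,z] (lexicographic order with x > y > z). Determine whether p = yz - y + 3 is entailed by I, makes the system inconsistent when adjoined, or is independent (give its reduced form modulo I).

First compute the reduced Gröbner basis of I by Buchberger's algorithm.
f_1 = -3x²y + 10xy + 2x - y + 7z - 9, LT = x²y.
f_2 = 3z - 3, LT = z.

The S-polynomials (S(f_1,f_2)) all reduce to 0 modulo the current basis, so we have a Gröbner basis.
Inter-reduce: drop elements whose leading term is divisible by another's, tail-reduce, and make monic.
Reduced Gröbner basis: {x²y - 10/3xy - ⅔x + ⅓y + ⅔, z - 1}.
Label its elements g_1 = x²y - 10/3xy - ⅔x + ⅓y + ⅔, g_2 = z - 1.

Reduce p = yz - y + 3 modulo G:
  leading term yz: subtract (y)·g_2 from yz - y + 3 → 3
  leading term 1: no divisor's leading term divides it; move 3 to the remainder.
  normal form = 3.
The normal form is nonzero, so p ∉ I. Since p minus its normal form lies in I, I + (p) = I + (r) where r = 3; decide whether this ideal is the whole ring.
Here r = 3 is a nonzero constant, hence a unit: 1 ∈ I + (p), the Gröbner basis of I + (p) is {1}, and the enlarged system has no common solution — adjoining p is inconsistent.

Adjoining yz - y + 3 makes the ideal the whole ring: the system is inconsistent.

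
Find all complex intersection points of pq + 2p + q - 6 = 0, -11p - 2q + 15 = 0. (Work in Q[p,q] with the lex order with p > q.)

{(1, 2), (-3/11, 9)}

Compute a lex Gröbner basis by Buchberger's algorithm.
f_1 = pq + 2p + q - 6, LT = pq.
f_2 = -11p - 2q + 15, LT = p.

S(f_1,f_2): lcm = pq. S = 2p - 2/11q^2 + 26/11q - 6.
  reduce S modulo (f_1, f_2):
  remainder -2/11q^2 + 2q - 36/11 ≠ 0; add h_3 = -2/11q^2 + 2q - 36/11 to the basis.

The other S-polynomials (S(f_1,h_3), S(f_2,h_3)) all reduce to 0 modulo the current basis, so we have a Gröbner basis.
Inter-reduce: drop elements whose leading term is divisible by another's, tail-reduce, and make monic.
Reduced Gröbner basis: {p + 2/11q - 15/11, q^2 - 11q + 18}.

From the last basis element, q^2 - 11q + 18 = 0, so q takes values in {2, 9}. Each choice, substituted upward through the basis, yields the corresponding point(s) of the solution set.
  q = 2: the earlier basis element becomes p - 1 = 0, giving p = 1 — point (1, 2).
  q = 9: the earlier basis element becomes p + 3/11 = 0, giving p = -3/11 — point (-3/11, 9).
This is the nonlinear analogue of row-reducing a linear system.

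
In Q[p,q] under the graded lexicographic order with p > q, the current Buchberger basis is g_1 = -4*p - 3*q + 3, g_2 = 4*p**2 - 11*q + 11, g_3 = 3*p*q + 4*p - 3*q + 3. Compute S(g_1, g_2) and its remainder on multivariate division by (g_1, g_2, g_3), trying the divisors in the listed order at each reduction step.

S(g_1, g_2) = 3/4*p*q - 3/4*p + 11/4*q - 11/4; remainder on division = -9/16*q**2 + 31/8*q - 53/16.

lcm(LM(g_1), LM(g_2)) = p**2.
S = (lcm/LT(g_1))·g_1 − (lcm/LT(g_2))·g_2 = 3/4*p*q - 3/4*p + 11/4*q - 11/4.
Reduce S modulo (g_1, g_2, g_3) in that order:
  leading term p*q: subtract (-3/16*q)·g_1 from 3/4*p*q - 3/4*p + 11/4*q - 11/4 → -9/16*q**2 - 3/4*p + 53/16*q - 11/4
  leading term q**2: no divisor's leading term divides it; move -9/16*q**2 to the remainder.
  leading term p: subtract (3/16)·g_1 from -3/4*p + 53/16*q - 11/4 → 31/8*q - 53/16
  leading term q: no divisor's leading term divides it; move 31/8*q to the remainder.
  leading term 1: no divisor's leading term divides it; move -53/16 to the remainder.
The remainder -9/16*q**2 + 31/8*q - 53/16 is nonzero, so it would be added as the next basis element.
This is the inner loop of Buchberger's algorithm — each nonzero remainder becomes a new basis element.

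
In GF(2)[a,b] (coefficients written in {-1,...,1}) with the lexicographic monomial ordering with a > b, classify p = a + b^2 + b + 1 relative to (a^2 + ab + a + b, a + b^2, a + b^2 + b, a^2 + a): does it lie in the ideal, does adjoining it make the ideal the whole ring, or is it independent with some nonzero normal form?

First compute the reduced Gröbner basis of I by Buchberger's algorithm.
f_1 = a^2 + ab + a + b, LT = a^2.
f_2 = a + b^2, LT = a.
f_3 = a + b^2 + b, LT = a.
f_4 = a^2 + a, LT = a^2.

S(f_1,f_2): lcm = a^2. S = ab^2 + ab + a + b.
  leading term ab^2: subtract (b^2)·f_2 from ab^2 + ab + a + b → ab + a + b^4 + b
  leading term ab: subtract (b)·f_2 from ab + a + b^4 + b → a + b^4 + b^3 + b
  leading term a: subtract (1)·f_2 from a + b^4 + b^3 + b → b^4 + b^3 + b^2 + b
  leading term b^4: no divisor's leading term divides it; move b^4 to the remainder.
  leading term b^3: no divisor's leading term divides it; move b^3 to the remainder.
  leading term b^2: no divisor's leading term divides it; move b^2 to the remainder.
  leading term b: no divisor's leading term divides it; move b to the remainder.
  remainder b^4 + b^3 + b^2 + b ≠ 0; add h_5 = b^4 + b^3 + b^2 + b to the basis.

S(f_1,f_3): lcm = a^2. S = ab^2 + a + b.
  leading term ab^2: subtract (b^2)·f_2 from ab^2 + a + b → a + b^4 + b
  leading term a: subtract (1)·f_2 from a + b^4 + b → b^4 + b^2 + b
  leading term b^4: subtract (1)·h_5 from b^4 + b^2 + b → b^3
  leading term b^3: no divisor's leading term divides it; move b^3 to the remainder.
  remainder b^3 ≠ 0; add h_6 = b^3 to the basis.

S(f_1,f_4): lcm = a^2. S = ab + b.
  leading term ab: subtract (b)·f_2 from ab + b → b^3 + b
  leading term b^3: subtract (1)·h_6 from b^3 + b → b
  leading term b: no divisor's leading term divides it; move b to the remainder.
  remainder b ≠ 0; add h_7 = b to the basis.

S(f_2,f_3): lcm = a. S = b.
  leading term b: subtract (1)·h_7 from b → 0
  remainder 0.

S(f_2,f_4): lcm = a^2. S = ab^2 + a.
  leading term ab^2: subtract (b^2)·f_2 from ab^2 + a → a + b^4
  leading term a: subtract (1)·f_2 from a + b^4 → b^4 + b^2
  leading term b^4: subtract (1)·h_5 from b^4 + b^2 → b^3 + b
  leading term b^3: subtract (1)·h_6 from b^3 + b → b
  leading term b: subtract (1)·h_7 from b → 0
  remainder 0.

S(f_3,f_4): lcm = a^2. S = ab^2 + ab + a.
  leading term ab^2: subtract (b^2)·f_2 from ab^2 + ab + a → ab + a + b^4
  leading term ab: subtract (b)·f_2 from ab + a + b^4 → a + b^4 + b^3
  leading term a: subtract (1)·f_2 from a + b^4 + b^3 → b^4 + b^3 + b^2
  leading term b^4: subtract (1)·h_5 from b^4 + b^3 + b^2 → b
  leading term b: subtract (1)·h_7 from b → 0
  remainder 0.

S(f_1,h_5): leading monomials are coprime, so the S-polynomial reduces to 0 (Buchberger's first criterion).
S(f_2,h_5): leading monomials are coprime, so the S-polynomial reduces to 0 (Buchberger's first criterion).
S(f_3,h_5): leading monomials are coprime, so the S-polynomial reduces to 0 (Buchberger's first criterion).
S(f_4,h_5): leading monomials are coprime, so the S-polynomial reduces to 0 (Buchberger's first criterion).
S(f_1,h_6): leading monomials are coprime, so the S-polynomial reduces to 0 (Buchberger's first criterion).
S(f_2,h_6): leading monomials are coprime, so the S-polynomial reduces to 0 (Buchberger's first criterion).
S(f_3,h_6): leading monomials are coprime, so the S-polynomial reduces to 0 (Buchberger's first criterion).
S(f_4,h_6): leading monomials are coprime, so the S-polynomial reduces to 0 (Buchberger's first criterion).
S(h_5,h_6): lcm = b^4. S = b^3 + b^2 + b.
  leading term b^3: subtract (1)·h_6 from b^3 + b^2 + b → b^2 + b
  leading term b^2: subtract (b)·h_7 from b^2 + b → b
  leading term b: subtract (1)·h_7 from b → 0
  remainder 0.

S(f_1,h_7): leading monomials are coprime, so the S-polynomial reduces to 0 (Buchberger's first criterion).
S(f_2,h_7): leading monomials are coprime, so the S-polynomial reduces to 0 (Buchberger's first criterion).
S(f_3,h_7): leading monomials are coprime, so the S-polynomial reduces to 0 (Buchberger's first criterion).
S(f_4,h_7): leading monomials are coprime, so the S-polynomial reduces to 0 (Buchberger's first criterion).
S(h_5,h_7): lcm = b^4. S = b^3 + b^2 + b.
  leading term b^3: subtract (1)·h_6 from b^3 + b^2 + b → b^2 + b
  leading term b^2: subtract (b)·h_7 from b^2 + b → b
  leading term b: subtract (1)·h_7 from b → 0
  remainder 0.

S(h_6,h_7): lcm = b^3. S = 0.
  remainder 0.

Every S-polynomial of the final basis reduces to 0, so we have a Gröbner basis.
Inter-reduce: drop elements whose leading term is divisible by another's, tail-reduce, and make monic.
Reduced Gröbner basis: {a, b}.
Label its elements g_1 = a, g_2 = b.

Reduce p = a + b^2 + b + 1 modulo G:
  leading term a: subtract (1)·g_1 from a + b^2 + b + 1 → b^2 + b + 1
  leading term b^2: subtract (b)·g_2 from b^2 + b + 1 → b + 1
  leading term b: subtract (1)·g_2 from b + 1 → 1
  leading term 1: no divisor's leading term divides it; move 1 to the remainder.
  normal form = 1.
The normal form is nonzero, so p ∉ I. Since p minus its normal form lies in I, I + (p) = I + (r) where r = 1; decide whether this ideal is the whole ring.
Here r = 1 is a nonzero constant, hence a unit: 1 ∈ I + (p), the Gröbner basis of I + (p) is {1}, and the enlarged system has no common solution — adjoining p is inconsistent.

Adjoining a + b^2 + b + 1 makes the ideal the whole ring: the system is inconsistent.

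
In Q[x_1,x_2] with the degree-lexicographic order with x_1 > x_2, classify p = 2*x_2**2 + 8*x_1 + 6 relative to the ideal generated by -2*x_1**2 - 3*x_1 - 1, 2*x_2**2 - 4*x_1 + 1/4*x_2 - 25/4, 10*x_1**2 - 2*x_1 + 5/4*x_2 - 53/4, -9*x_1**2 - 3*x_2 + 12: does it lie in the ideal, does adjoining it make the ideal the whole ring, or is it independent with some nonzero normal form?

2*x_2**2 + 8*x_1 + 6 lies in I (it reduces to 0).

First compute the reduced Gröbner basis of I by Buchberger's algorithm.
f_1 = -2*x_1**2 - 3*x_1 - 1, LT = x_1**2.
f_2 = 2*x_2**2 - 4*x_1 + 1/4*x_2 - 25/4, LT = x_2**2.
f_3 = 10*x_1**2 - 2*x_1 + 5/4*x_2 - 53/4, LT = x_1**2.
f_4 = -9*x_1**2 - 3*x_2 + 12, LT = x_1**2.

S(f_1,f_2): leading monomials are coprime, so the S-polynomial reduces to 0 (Buchberger's first criterion).
S(f_1,f_3): lcm = x_1**2. S = 17/10*x_1 - 1/8*x_2 + 73/40.
  leading term x_1: no divisor's leading term divides it; move 17/10*x_1 to the remainder.
  leading term x_2: no divisor's leading term divides it; move -1/8*x_2 to the remainder.
  leading term 1: no divisor's leading term divides it; move 73/40 to the remainder.
  remainder 17/10*x_1 - 1/8*x_2 + 73/40 ≠ 0; add h_5 = 17/10*x_1 - 1/8*x_2 + 73/40 to the basis.

S(f_1,f_4): lcm = x_1**2. S = 3/2*x_1 - 1/3*x_2 + 11/6.
  leading term x_1: subtract (15/17)·h_5 from 3/2*x_1 - 1/3*x_2 + 11/6 → -91/408*x_2 + 91/408
  leading term x_2: no divisor's leading term divides it; move -91/408*x_2 to the remainder.
  leading term 1: no divisor's leading term divides it; move 91/408 to the remainder.
  remainder -91/408*x_2 + 91/408 ≠ 0; add h_6 = -91/408*x_2 + 91/408 to the basis.

S(f_2,f_3): leading monomials are coprime, so the S-polynomial reduces to 0 (Buchberger's first criterion).
S(f_2,f_4): leading monomials are coprime, so the S-polynomial reduces to 0 (Buchberger's first criterion).
S(f_3,f_4): lcm = x_1**2. S = -1/5*x_1 - 5/24*x_2 + 1/120.
  leading term x_1: subtract (-2/17)·h_5 from -1/5*x_1 - 5/24*x_2 + 1/120 → -91/408*x_2 + 91/408
  leading term x_2: subtract (1)·h_6 from -91/408*x_2 + 91/408 → 0
  remainder 0.

S(f_1,h_5): lcm = x_1**2. S = 5/68*x_1*x_2 + 29/68*x_1 + 1/2.
  leading term x_1*x_2: subtract (25/578*x_2)·h_5 from 5/68*x_1*x_2 + 29/68*x_1 + 1/2 → 25/4624*x_2**2 + 29/68*x_1 - 365/4624*x_2 + 1/2
  leading term x_2**2: subtract (25/9248)·f_2 from 25/4624*x_2**2 + 29/68*x_1 - 365/4624*x_2 + 1/2 → 1011/2312*x_1 - 2945/36992*x_2 + 19121/36992
  leading term x_1: subtract (5055/19652)·h_5 from 1011/2312*x_1 - 2945/36992*x_2 + 19121/36992 → -29845/628864*x_2 + 29845/628864
  leading term x_2: subtract (89535/420784)·h_6 from -29845/628864*x_2 + 29845/628864 → 0
  remainder 0.

S(f_2,h_5): leading monomials are coprime, so the S-polynomial reduces to 0 (Buchberger's first criterion).
S(f_3,h_5): lcm = x_1**2. S = 5/68*x_1*x_2 - 433/340*x_1 + 1/8*x_2 - 53/40.
  leading term x_1*x_2: subtract (25/578*x_2)·h_5 from 5/68*x_1*x_2 - 433/340*x_1 + 1/8*x_2 - 53/40 → 25/4624*x_2**2 - 433/340*x_1 + 213/4624*x_2 - 53/40
  leading term x_2**2: subtract (25/9248)·f_2 from 25/4624*x_2**2 - 433/340*x_1 + 213/4624*x_2 - 53/40 → -14597/11560*x_1 + 1679/36992*x_2 - 241947/184960
  leading term x_1: subtract (-14597/19652)·h_5 from -14597/11560*x_1 + 1679/36992*x_2 - 241947/184960 → -29845/628864*x_2 + 29845/628864
  leading term x_2: subtract (89535/420784)·h_6 from -29845/628864*x_2 + 29845/628864 → 0
  remainder 0.

S(f_4,h_5): lcm = x_1**2. S = 5/68*x_1*x_2 - 73/68*x_1 + 1/3*x_2 - 4/3.
  leading term x_1*x_2: subtract (25/578*x_2)·h_5 from 5/68*x_1*x_2 - 73/68*x_1 + 1/3*x_2 - 4/3 → 25/4624*x_2**2 - 73/68*x_1 + 3529/13872*x_2 - 4/3
  leading term x_2**2: subtract (25/9248)·f_2 from 25/4624*x_2**2 - 73/68*x_1 + 3529/13872*x_2 - 4/3 → -2457/2312*x_1 + 28157/110976*x_2 - 146093/110976
  leading term x_1: subtract (-12285/19652)·h_5 from -2457/2312*x_1 + 28157/110976*x_2 - 146093/110976 → 331249/1886592*x_2 - 331249/1886592
  leading term x_2: subtract (-331249/420784)·h_6 from 331249/1886592*x_2 - 331249/1886592 → 0
  remainder 0.

S(f_1,h_6): leading monomials are coprime, so the S-polynomial reduces to 0 (Buchberger's first criterion).
S(f_2,h_6): lcm = x_2**2. S = -2*x_1 + 9/8*x_2 - 25/8.
  leading term x_1: subtract (-20/17)·h_5 from -2*x_1 + 9/8*x_2 - 25/8 → 133/136*x_2 - 133/136
  leading term x_2: subtract (-57/13)·h_6 from 133/136*x_2 - 133/136 → 0
  remainder 0.

S(f_3,h_6): leading monomials are coprime, so the S-polynomial reduces to 0 (Buchberger's first criterion).
S(f_4,h_6): leading monomials are coprime, so the S-polynomial reduces to 0 (Buchberger's first criterion).
S(h_5,h_6): leading monomials are coprime, so the S-polynomial reduces to 0 (Buchberger's first criterion).
Every S-polynomial of the final basis reduces to 0, so we have a Gröbner basis.
Inter-reduce: drop elements whose leading term is divisible by another's, tail-reduce, and make monic.
Reduced Gröbner basis: {x_1 + 1, x_2 - 1}.
Label its elements g_1 = x_1 + 1, g_2 = x_2 - 1.

Reduce p = 2*x_2**2 + 8*x_1 + 6 modulo G:
  leading term x_2**2: subtract (2*x_2)·g_2 from 2*x_2**2 + 8*x_1 + 6 → 8*x_1 + 2*x_2 + 6
  leading term x_1: subtract (8)·g_1 from 8*x_1 + 2*x_2 + 6 → 2*x_2 - 2
  leading term x_2: subtract (2)·g_2 from 2*x_2 - 2 → 0
  normal form = 0.
Since the normal form is 0, p ∈ I.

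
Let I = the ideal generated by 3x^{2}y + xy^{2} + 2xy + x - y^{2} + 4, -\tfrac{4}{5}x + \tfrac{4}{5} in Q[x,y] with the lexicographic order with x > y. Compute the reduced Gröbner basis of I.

G = {x - 1, y + 1}

f_1 = 3x^{2}y + xy^{2} + 2xy + x - y^{2} + 4, LT = x^{2}y.
f_2 = -\tfrac{4}{5}x + \tfrac{4}{5}, LT = x.

S(f_1,f_2): lcm = x^{2}y. S = \tfrac{1}{3}xy^{2} + \tfrac{5}{3}xy + \tfrac{1}{3}x - \tfrac{1}{3}y^{2} + \tfrac{4}{3}.
  reduce S modulo (f_1, f_2):
  remainder \tfrac{5}{3}y + \tfrac{5}{3} ≠ 0; add g_3 = \tfrac{5}{3}y + \tfrac{5}{3} to the basis.

The other S-polynomials (S(f_1,g_3), S(f_2,g_3)) all reduce to 0 modulo the current basis, so we have a Gröbner basis.
Inter-reduce: drop elements whose leading term is divisible by another's, tail-reduce, and make monic.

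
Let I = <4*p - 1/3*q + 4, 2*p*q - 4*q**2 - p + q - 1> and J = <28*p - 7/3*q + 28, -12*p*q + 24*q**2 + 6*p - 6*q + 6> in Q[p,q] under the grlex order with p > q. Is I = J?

Equality of ideals is decidable: compute both reduced Gröbner bases (unique for the ordering) and check whether they agree.
Buchberger on the first generating set:
f_1 = 4*p - 1/3*q + 4, LT = p.
f_2 = 2*p*q - 4*q**2 - p + q - 1, LT = p*q.

S(f_1,f_2): lcm = p*q. S = 23/12*q**2 + 1/2*p + 1/2*q + 1/2.
  leading term q**2: no divisor's leading term divides it; move 23/12*q**2 to the remainder.
  leading term p: subtract (1/8)·f_1 from 1/2*p + 1/2*q + 1/2 → 13/24*q
  leading term q: no divisor's leading term divides it; move 13/24*q to the remainder.
  remainder 23/12*q**2 + 13/24*q ≠ 0; add g_3 = 23/12*q**2 + 13/24*q to the basis.

The other S-polynomials (S(f_1,g_3), S(f_2,g_3)) all reduce to 0 modulo the current basis, so we have a Gröbner basis.
Inter-reduce: drop elements whose leading term is divisible by another's, tail-reduce, and make monic.
Reduced Gröbner basis: {q**2 + 13/46*q, p - 1/12*q + 1}.

Buchberger on the second generating set:
h_1 = 28*p - 7/3*q + 28, LT = p.
h_2 = -12*p*q + 24*q**2 + 6*p - 6*q + 6, LT = p*q.

S(h_1,h_2): lcm = p*q. S = 23/12*q**2 + 1/2*p + 1/2*q + 1/2.
  leading term q**2: no divisor's leading term divides it; move 23/12*q**2 to the remainder.
  leading term p: subtract (1/56)·h_1 from 1/2*p + 1/2*q + 1/2 → 13/24*q
  leading term q: no divisor's leading term divides it; move 13/24*q to the remainder.
  remainder 23/12*q**2 + 13/24*q ≠ 0; add k_3 = 23/12*q**2 + 13/24*q to the basis.

The other S-polynomials (S(h_1,k_3), S(h_2,k_3)) all reduce to 0 modulo the current basis, so we have a Gröbner basis.
Inter-reduce: drop elements whose leading term is divisible by another's, tail-reduce, and make monic.
Reduced Gröbner basis: {q**2 + 13/46*q, p - 1/12*q + 1}.

Same reduced basis, so the two generating sets span the same ideal.
The same test decides containment: I ⊆ J iff every generator of I reduces to 0 modulo a Gröbner basis of J.

Yes, the ideals are equal.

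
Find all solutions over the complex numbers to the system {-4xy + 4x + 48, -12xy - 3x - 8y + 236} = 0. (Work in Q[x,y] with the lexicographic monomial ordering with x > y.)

{(4, 4), (8/5, 17/2)}

Compute a lex Gröbner basis by Buchberger's algorithm.
f_1 = -4xy + 4x + 48, LT = xy.
f_2 = -12xy - 3x - 8y + 236, LT = xy.

S(f_1,f_2): lcm = xy. S = -5/4x - 2/3y + 23/3.
  leading term x: no divisor's leading term divides it; move -5/4x to the remainder.
  leading term y: no divisor's leading term divides it; move -2/3y to the remainder.
  leading term 1: no divisor's leading term divides it; move 23/3 to the remainder.
  remainder -5/4x - 2/3y + 23/3 ≠ 0; add h_3 = -5/4x - 2/3y + 23/3 to the basis.

S(f_1,h_3): lcm = xy. S = -x - 8/15y^2 + 92/15y - 12.
  leading term x: subtract (4/5)·h_3 from -x - 8/15y^2 + 92/15y - 12 → -8/15y^2 + 20/3y - 272/15
  leading term y^2: no divisor's leading term divides it; move -8/15y^2 to the remainder.
  leading term y: no divisor's leading term divides it; move 20/3y to the remainder.
  leading term 1: no divisor's leading term divides it; move -272/15 to the remainder.
  remainder -8/15y^2 + 20/3y - 272/15 ≠ 0; add h_4 = -8/15y^2 + 20/3y - 272/15 to the basis.

S(f_2,h_3): lcm = xy. S = 1/4x - 8/15y^2 + 34/5y - 59/3.
  leading term x: subtract (-1/5)·h_3 from 1/4x - 8/15y^2 + 34/5y - 59/3 → -8/15y^2 + 20/3y - 272/15
  leading term y^2: subtract (1)·h_4 from -8/15y^2 + 20/3y - 272/15 → 0
  remainder 0.

S(f_1,h_4): lcm = xy^2. S = 23/2xy - 34x - 12y.
  leading term xy: subtract (-23/8)·f_1 from 23/2xy - 34x - 12y → -45/2x - 12y + 138
  leading term x: subtract (18)·h_3 from -45/2x - 12y + 138 → 0
  remainder 0.

S(f_2,h_4): lcm = xy^2. S = 51/4xy - 34x + 2/3y^2 - 59/3y.
  leading term xy: subtract (-51/16)·f_1 from 51/4xy - 34x + 2/3y^2 - 59/3y → -85/4x + 2/3y^2 - 59/3y + 153
  leading term x: subtract (17)·h_3 from -85/4x + 2/3y^2 - 59/3y + 153 → 2/3y^2 - 25/3y + 68/3
  leading term y^2: subtract (-5/4)·h_4 from 2/3y^2 - 25/3y + 68/3 → 0
  remainder 0.

S(h_3,h_4): leading monomials are coprime, so the S-polynomial reduces to 0 (Buchberger's first criterion).
Every S-polynomial of the final basis reduces to 0, so we have a Gröbner basis.
Inter-reduce: drop elements whose leading term is divisible by another's, tail-reduce, and make monic.
Reduced Gröbner basis: {x + 8/15y - 92/15, y^2 - 25/2y + 34}.

Since the basis is lex-ordered, y^2 - 25/2y + 34 is univariate in y. Its roots are {4, 17/2}. Back-substituting each root into the other basis elements fixes the other coordinates.
  y = 4: the earlier basis element becomes x - 4 = 0, giving x = 4 — point (4, 4).
  y = 17/2: the earlier basis element becomes x - 8/5 = 0, giving x = 8/5 — point (8/5, 17/2).
A lex Gröbner basis triangularizes the system, enabling back-substitution.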